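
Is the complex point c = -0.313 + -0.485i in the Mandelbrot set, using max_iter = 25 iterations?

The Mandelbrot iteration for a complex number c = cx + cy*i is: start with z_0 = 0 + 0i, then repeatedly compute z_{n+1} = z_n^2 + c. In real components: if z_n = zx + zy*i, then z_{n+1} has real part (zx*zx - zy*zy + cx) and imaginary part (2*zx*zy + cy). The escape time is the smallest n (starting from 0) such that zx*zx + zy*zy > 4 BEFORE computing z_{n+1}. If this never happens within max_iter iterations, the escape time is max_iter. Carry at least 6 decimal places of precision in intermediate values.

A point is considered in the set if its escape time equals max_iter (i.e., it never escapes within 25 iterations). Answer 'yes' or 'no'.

Answer: yes

Derivation:
z_0 = 0 + 0i, c = -0.3130 + -0.4850i
Iter 1: z = -0.3130 + -0.4850i, |z|^2 = 0.3332
Iter 2: z = -0.4503 + -0.1814i, |z|^2 = 0.2356
Iter 3: z = -0.1432 + -0.3217i, |z|^2 = 0.1240
Iter 4: z = -0.3960 + -0.3929i, |z|^2 = 0.3112
Iter 5: z = -0.3106 + -0.1739i, |z|^2 = 0.1267
Iter 6: z = -0.2468 + -0.3770i, |z|^2 = 0.2030
Iter 7: z = -0.3942 + -0.2989i, |z|^2 = 0.2448
Iter 8: z = -0.2469 + -0.2493i, |z|^2 = 0.1231
Iter 9: z = -0.3142 + -0.3619i, |z|^2 = 0.2297
Iter 10: z = -0.3453 + -0.2576i, |z|^2 = 0.1856
Iter 11: z = -0.2602 + -0.3071i, |z|^2 = 0.1620
Iter 12: z = -0.3396 + -0.3252i, |z|^2 = 0.2211
Iter 13: z = -0.3034 + -0.2641i, |z|^2 = 0.1618
Iter 14: z = -0.2907 + -0.3247i, |z|^2 = 0.1900
Iter 15: z = -0.3340 + -0.2962i, |z|^2 = 0.1993
Iter 16: z = -0.2892 + -0.2872i, |z|^2 = 0.1661
Iter 17: z = -0.3118 + -0.3189i, |z|^2 = 0.1989
Iter 18: z = -0.3175 + -0.2861i, |z|^2 = 0.1826
Iter 19: z = -0.2941 + -0.3033i, |z|^2 = 0.1785
Iter 20: z = -0.3185 + -0.3066i, |z|^2 = 0.1955
Iter 21: z = -0.3055 + -0.2897i, |z|^2 = 0.1773
Iter 22: z = -0.3036 + -0.3080i, |z|^2 = 0.1870
Iter 23: z = -0.3157 + -0.2980i, |z|^2 = 0.1885
Iter 24: z = -0.3021 + -0.2968i, |z|^2 = 0.1794
Did not escape in 25 iterations → in set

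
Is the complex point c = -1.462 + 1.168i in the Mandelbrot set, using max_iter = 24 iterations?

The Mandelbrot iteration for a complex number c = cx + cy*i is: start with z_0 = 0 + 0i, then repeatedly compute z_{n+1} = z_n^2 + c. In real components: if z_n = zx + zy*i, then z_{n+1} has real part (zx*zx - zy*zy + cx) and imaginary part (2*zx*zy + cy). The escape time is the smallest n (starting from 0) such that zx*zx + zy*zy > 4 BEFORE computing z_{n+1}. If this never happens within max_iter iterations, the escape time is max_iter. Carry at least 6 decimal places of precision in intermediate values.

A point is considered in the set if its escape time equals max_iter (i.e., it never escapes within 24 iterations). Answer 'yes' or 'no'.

Answer: no

Derivation:
z_0 = 0 + 0i, c = -1.4620 + 1.1680i
Iter 1: z = -1.4620 + 1.1680i, |z|^2 = 3.5017
Iter 2: z = -0.6888 + -2.2472i, |z|^2 = 5.5245
Escaped at iteration 2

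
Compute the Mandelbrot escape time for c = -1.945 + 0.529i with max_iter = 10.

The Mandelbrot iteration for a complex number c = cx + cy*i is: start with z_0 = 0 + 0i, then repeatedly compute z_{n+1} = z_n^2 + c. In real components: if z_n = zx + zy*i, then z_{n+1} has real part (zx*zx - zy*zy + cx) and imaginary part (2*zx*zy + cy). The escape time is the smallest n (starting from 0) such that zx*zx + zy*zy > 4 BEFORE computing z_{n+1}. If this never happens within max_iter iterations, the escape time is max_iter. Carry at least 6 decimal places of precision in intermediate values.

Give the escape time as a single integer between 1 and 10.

Answer: 1

Derivation:
z_0 = 0 + 0i, c = -1.9450 + 0.5290i
Iter 1: z = -1.9450 + 0.5290i, |z|^2 = 4.0629
Escaped at iteration 1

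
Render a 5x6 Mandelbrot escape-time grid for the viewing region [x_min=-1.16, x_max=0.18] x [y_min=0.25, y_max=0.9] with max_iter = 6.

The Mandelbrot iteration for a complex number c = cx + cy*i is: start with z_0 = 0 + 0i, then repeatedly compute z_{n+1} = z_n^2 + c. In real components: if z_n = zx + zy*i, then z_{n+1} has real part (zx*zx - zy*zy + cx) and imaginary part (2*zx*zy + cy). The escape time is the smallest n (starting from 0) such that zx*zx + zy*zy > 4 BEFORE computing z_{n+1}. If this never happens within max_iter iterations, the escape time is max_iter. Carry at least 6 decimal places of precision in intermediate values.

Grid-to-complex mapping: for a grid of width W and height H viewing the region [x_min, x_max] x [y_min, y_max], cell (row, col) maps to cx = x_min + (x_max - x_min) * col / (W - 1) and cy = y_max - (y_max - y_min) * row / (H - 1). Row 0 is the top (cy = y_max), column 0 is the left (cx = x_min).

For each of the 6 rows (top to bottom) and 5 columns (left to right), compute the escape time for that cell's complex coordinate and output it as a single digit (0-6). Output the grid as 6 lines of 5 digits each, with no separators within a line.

Answer: 33464
34665
35666
56666
66666
66666

Derivation:
(row=0, col=0): c = -1.1600 + 0.9000i → escape time 3
(row=0, col=1): c = -0.8250 + 0.9000i → escape time 3
(row=0, col=2): c = -0.4900 + 0.9000i → escape time 4
(row=0, col=3): c = -0.1550 + 0.9000i → escape time 6
(row=0, col=4): c = 0.1800 + 0.9000i → escape time 4
(row=1, col=0): c = -1.1600 + 0.7700i → escape time 3
(row=1, col=1): c = -0.8250 + 0.7700i → escape time 4
(row=1, col=2): c = -0.4900 + 0.7700i → escape time 6
(row=1, col=3): c = -0.1550 + 0.7700i → escape time 6
(row=1, col=4): c = 0.1800 + 0.7700i → escape time 5
(row=2, col=0): c = -1.1600 + 0.6400i → escape time 3
(row=2, col=1): c = -0.8250 + 0.6400i → escape time 5
(row=2, col=2): c = -0.4900 + 0.6400i → escape time 6
(row=2, col=3): c = -0.1550 + 0.6400i → escape time 6
(row=2, col=4): c = 0.1800 + 0.6400i → escape time 6
(row=3, col=0): c = -1.1600 + 0.5100i → escape time 5
(row=3, col=1): c = -0.8250 + 0.5100i → escape time 6
(row=3, col=2): c = -0.4900 + 0.5100i → escape time 6
(row=3, col=3): c = -0.1550 + 0.5100i → escape time 6
(row=3, col=4): c = 0.1800 + 0.5100i → escape time 6
(row=4, col=0): c = -1.1600 + 0.3800i → escape time 6
(row=4, col=1): c = -0.8250 + 0.3800i → escape time 6
(row=4, col=2): c = -0.4900 + 0.3800i → escape time 6
(row=4, col=3): c = -0.1550 + 0.3800i → escape time 6
(row=4, col=4): c = 0.1800 + 0.3800i → escape time 6
(row=5, col=0): c = -1.1600 + 0.2500i → escape time 6
(row=5, col=1): c = -0.8250 + 0.2500i → escape time 6
(row=5, col=2): c = -0.4900 + 0.2500i → escape time 6
(row=5, col=3): c = -0.1550 + 0.2500i → escape time 6
(row=5, col=4): c = 0.1800 + 0.2500i → escape time 6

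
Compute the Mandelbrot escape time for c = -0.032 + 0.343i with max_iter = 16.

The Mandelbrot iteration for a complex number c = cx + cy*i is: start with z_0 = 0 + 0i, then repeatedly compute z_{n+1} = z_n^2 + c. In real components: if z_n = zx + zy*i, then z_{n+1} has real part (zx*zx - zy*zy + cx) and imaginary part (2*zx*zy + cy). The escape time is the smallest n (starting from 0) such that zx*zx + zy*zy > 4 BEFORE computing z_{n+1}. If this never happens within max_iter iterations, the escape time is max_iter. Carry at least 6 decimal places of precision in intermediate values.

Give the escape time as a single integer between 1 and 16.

z_0 = 0 + 0i, c = -0.0320 + 0.3430i
Iter 1: z = -0.0320 + 0.3430i, |z|^2 = 0.1187
Iter 2: z = -0.1486 + 0.3210i, |z|^2 = 0.1252
Iter 3: z = -0.1130 + 0.2476i, |z|^2 = 0.0741
Iter 4: z = -0.0805 + 0.2871i, |z|^2 = 0.0889
Iter 5: z = -0.1079 + 0.2968i, |z|^2 = 0.0997
Iter 6: z = -0.1084 + 0.2789i, |z|^2 = 0.0896
Iter 7: z = -0.0981 + 0.2825i, |z|^2 = 0.0894
Iter 8: z = -0.1022 + 0.2876i, |z|^2 = 0.0932
Iter 9: z = -0.1043 + 0.2842i, |z|^2 = 0.0917
Iter 10: z = -0.1019 + 0.2837i, |z|^2 = 0.0909
Iter 11: z = -0.1021 + 0.2852i, |z|^2 = 0.0918
Iter 12: z = -0.1029 + 0.2848i, |z|^2 = 0.0917
Iter 13: z = -0.1025 + 0.2844i, |z|^2 = 0.0914
Iter 14: z = -0.1024 + 0.2847i, |z|^2 = 0.0915
Iter 15: z = -0.1026 + 0.2847i, |z|^2 = 0.0916

Answer: 16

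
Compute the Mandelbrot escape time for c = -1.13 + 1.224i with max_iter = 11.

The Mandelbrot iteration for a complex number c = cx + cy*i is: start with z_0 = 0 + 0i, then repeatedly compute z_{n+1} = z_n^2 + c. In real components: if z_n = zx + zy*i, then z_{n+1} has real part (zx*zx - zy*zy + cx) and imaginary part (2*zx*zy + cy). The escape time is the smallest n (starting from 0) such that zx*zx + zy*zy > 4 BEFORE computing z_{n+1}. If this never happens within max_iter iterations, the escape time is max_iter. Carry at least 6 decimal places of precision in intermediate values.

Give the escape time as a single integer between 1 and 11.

Answer: 2

Derivation:
z_0 = 0 + 0i, c = -1.1300 + 1.2240i
Iter 1: z = -1.1300 + 1.2240i, |z|^2 = 2.7751
Iter 2: z = -1.3513 + -1.5422i, |z|^2 = 4.2045
Escaped at iteration 2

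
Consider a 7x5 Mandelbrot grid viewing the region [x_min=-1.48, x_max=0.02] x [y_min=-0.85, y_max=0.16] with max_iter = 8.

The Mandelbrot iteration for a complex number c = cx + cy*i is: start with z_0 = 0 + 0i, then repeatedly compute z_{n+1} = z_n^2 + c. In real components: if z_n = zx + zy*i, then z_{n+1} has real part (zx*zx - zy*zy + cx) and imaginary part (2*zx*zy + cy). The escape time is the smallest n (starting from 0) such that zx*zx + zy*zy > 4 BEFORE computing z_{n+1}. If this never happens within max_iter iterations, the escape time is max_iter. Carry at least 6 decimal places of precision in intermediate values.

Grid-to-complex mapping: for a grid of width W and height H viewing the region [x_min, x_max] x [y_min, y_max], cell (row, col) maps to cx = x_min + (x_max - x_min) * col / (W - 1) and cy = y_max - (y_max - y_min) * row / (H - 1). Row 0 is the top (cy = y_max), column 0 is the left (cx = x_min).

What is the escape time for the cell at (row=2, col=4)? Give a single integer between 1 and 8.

z_0 = 0 + 0i, c = -0.4800 + -0.3450i
Iter 1: z = -0.4800 + -0.3450i, |z|^2 = 0.3494
Iter 2: z = -0.3686 + -0.0138i, |z|^2 = 0.1361
Iter 3: z = -0.3443 + -0.3348i, |z|^2 = 0.2307
Iter 4: z = -0.4736 + -0.1144i, |z|^2 = 0.2374
Iter 5: z = -0.2688 + -0.2366i, |z|^2 = 0.1283
Iter 6: z = -0.4637 + -0.2178i, |z|^2 = 0.2625
Iter 7: z = -0.3124 + -0.1430i, |z|^2 = 0.1180

Answer: 8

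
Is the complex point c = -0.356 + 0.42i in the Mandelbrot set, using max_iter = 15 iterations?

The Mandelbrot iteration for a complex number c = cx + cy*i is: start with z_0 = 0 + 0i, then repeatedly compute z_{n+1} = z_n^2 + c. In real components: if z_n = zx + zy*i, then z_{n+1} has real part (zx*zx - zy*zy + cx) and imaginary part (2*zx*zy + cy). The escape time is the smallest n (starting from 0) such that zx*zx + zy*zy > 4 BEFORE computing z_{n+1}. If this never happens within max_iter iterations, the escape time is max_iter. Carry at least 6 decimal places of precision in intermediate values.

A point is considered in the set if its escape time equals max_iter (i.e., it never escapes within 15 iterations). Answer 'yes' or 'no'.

Answer: yes

Derivation:
z_0 = 0 + 0i, c = -0.3560 + 0.4200i
Iter 1: z = -0.3560 + 0.4200i, |z|^2 = 0.3031
Iter 2: z = -0.4057 + 0.1210i, |z|^2 = 0.1792
Iter 3: z = -0.2061 + 0.3219i, |z|^2 = 0.1461
Iter 4: z = -0.4171 + 0.2873i, |z|^2 = 0.2566
Iter 5: z = -0.2646 + 0.1803i, |z|^2 = 0.1025
Iter 6: z = -0.3185 + 0.3246i, |z|^2 = 0.2068
Iter 7: z = -0.3599 + 0.2132i, |z|^2 = 0.1750
Iter 8: z = -0.2719 + 0.2665i, |z|^2 = 0.1450
Iter 9: z = -0.3531 + 0.2751i, |z|^2 = 0.2003
Iter 10: z = -0.3070 + 0.2258i, |z|^2 = 0.1452
Iter 11: z = -0.3127 + 0.2814i, |z|^2 = 0.1770
Iter 12: z = -0.3374 + 0.2440i, |z|^2 = 0.1734
Iter 13: z = -0.3017 + 0.2554i, |z|^2 = 0.1562
Iter 14: z = -0.3302 + 0.2659i, |z|^2 = 0.1797
Did not escape in 15 iterations → in set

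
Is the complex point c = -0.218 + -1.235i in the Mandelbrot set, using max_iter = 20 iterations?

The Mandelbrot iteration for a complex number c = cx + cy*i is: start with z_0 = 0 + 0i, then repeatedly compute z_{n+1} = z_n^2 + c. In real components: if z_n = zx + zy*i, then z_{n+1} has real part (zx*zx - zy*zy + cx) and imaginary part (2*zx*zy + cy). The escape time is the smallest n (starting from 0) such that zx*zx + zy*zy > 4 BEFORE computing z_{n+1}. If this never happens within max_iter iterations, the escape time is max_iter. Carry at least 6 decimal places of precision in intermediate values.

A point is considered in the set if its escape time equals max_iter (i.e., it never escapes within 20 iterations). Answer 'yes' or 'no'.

Answer: no

Derivation:
z_0 = 0 + 0i, c = -0.2180 + -1.2350i
Iter 1: z = -0.2180 + -1.2350i, |z|^2 = 1.5727
Iter 2: z = -1.6957 + -0.6965i, |z|^2 = 3.3606
Iter 3: z = 2.1722 + 1.1272i, |z|^2 = 5.9893
Escaped at iteration 3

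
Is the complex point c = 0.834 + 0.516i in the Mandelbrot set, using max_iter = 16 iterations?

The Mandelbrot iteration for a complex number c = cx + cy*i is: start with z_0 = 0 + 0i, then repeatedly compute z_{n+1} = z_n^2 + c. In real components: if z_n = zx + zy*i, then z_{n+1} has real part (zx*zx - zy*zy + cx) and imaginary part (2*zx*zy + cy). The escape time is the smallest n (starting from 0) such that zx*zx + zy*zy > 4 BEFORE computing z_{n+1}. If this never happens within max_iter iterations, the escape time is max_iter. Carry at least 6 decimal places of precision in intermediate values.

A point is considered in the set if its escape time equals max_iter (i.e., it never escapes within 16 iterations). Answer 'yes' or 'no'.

Answer: no

Derivation:
z_0 = 0 + 0i, c = 0.8340 + 0.5160i
Iter 1: z = 0.8340 + 0.5160i, |z|^2 = 0.9618
Iter 2: z = 1.2633 + 1.3767i, |z|^2 = 3.4912
Iter 3: z = 0.5347 + 3.9943i, |z|^2 = 16.2406
Escaped at iteration 3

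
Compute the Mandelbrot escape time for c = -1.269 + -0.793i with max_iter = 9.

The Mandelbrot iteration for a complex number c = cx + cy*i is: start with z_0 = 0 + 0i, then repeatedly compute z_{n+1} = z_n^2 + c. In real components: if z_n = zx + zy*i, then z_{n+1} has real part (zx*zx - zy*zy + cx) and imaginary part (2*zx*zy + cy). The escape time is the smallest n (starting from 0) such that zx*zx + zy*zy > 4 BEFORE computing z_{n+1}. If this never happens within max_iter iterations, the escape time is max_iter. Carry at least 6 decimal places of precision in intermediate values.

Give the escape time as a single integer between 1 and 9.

z_0 = 0 + 0i, c = -1.2690 + -0.7930i
Iter 1: z = -1.2690 + -0.7930i, |z|^2 = 2.2392
Iter 2: z = -0.2875 + 1.2196i, |z|^2 = 1.5702
Iter 3: z = -2.6739 + -1.4943i, |z|^2 = 9.3823
Escaped at iteration 3

Answer: 3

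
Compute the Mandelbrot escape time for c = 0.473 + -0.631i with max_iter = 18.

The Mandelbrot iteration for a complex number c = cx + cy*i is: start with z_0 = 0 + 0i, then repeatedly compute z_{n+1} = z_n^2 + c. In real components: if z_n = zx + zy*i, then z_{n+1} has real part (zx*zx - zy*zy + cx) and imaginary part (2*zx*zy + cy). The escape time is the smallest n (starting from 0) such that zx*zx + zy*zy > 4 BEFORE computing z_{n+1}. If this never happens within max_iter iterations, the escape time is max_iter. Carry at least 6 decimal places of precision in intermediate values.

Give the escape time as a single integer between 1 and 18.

z_0 = 0 + 0i, c = 0.4730 + -0.6310i
Iter 1: z = 0.4730 + -0.6310i, |z|^2 = 0.6219
Iter 2: z = 0.2986 + -1.2279i, |z|^2 = 1.5969
Iter 3: z = -0.9457 + -1.3642i, |z|^2 = 2.7554
Iter 4: z = -0.4939 + 1.9492i, |z|^2 = 4.0433
Escaped at iteration 4

Answer: 4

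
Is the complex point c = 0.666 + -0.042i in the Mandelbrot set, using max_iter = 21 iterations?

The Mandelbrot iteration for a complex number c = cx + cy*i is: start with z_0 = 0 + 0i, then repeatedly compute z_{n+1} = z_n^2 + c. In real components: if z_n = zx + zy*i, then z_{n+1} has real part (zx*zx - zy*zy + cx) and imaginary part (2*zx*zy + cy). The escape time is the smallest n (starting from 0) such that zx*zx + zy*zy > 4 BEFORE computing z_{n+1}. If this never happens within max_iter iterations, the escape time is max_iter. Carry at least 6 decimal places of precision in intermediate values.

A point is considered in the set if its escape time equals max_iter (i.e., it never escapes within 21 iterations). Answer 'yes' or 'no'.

Answer: no

Derivation:
z_0 = 0 + 0i, c = 0.6660 + -0.0420i
Iter 1: z = 0.6660 + -0.0420i, |z|^2 = 0.4453
Iter 2: z = 1.1078 + -0.0979i, |z|^2 = 1.2368
Iter 3: z = 1.8836 + -0.2590i, |z|^2 = 3.6151
Iter 4: z = 4.1469 + -1.0177i, |z|^2 = 18.2326
Escaped at iteration 4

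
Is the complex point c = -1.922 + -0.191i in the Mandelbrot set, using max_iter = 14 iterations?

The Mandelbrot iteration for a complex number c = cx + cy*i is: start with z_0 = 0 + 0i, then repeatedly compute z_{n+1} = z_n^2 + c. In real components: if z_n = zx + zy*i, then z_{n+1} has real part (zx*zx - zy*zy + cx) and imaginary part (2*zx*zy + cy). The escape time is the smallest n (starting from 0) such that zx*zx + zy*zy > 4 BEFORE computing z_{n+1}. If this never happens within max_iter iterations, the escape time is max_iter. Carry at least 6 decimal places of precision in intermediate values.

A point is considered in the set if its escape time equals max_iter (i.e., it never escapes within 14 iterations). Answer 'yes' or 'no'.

z_0 = 0 + 0i, c = -1.9220 + -0.1910i
Iter 1: z = -1.9220 + -0.1910i, |z|^2 = 3.7306
Iter 2: z = 1.7356 + 0.5432i, |z|^2 = 3.3074
Iter 3: z = 0.7952 + 1.6946i, |z|^2 = 3.5040
Iter 4: z = -4.1612 + 2.5042i, |z|^2 = 23.5863
Escaped at iteration 4

Answer: no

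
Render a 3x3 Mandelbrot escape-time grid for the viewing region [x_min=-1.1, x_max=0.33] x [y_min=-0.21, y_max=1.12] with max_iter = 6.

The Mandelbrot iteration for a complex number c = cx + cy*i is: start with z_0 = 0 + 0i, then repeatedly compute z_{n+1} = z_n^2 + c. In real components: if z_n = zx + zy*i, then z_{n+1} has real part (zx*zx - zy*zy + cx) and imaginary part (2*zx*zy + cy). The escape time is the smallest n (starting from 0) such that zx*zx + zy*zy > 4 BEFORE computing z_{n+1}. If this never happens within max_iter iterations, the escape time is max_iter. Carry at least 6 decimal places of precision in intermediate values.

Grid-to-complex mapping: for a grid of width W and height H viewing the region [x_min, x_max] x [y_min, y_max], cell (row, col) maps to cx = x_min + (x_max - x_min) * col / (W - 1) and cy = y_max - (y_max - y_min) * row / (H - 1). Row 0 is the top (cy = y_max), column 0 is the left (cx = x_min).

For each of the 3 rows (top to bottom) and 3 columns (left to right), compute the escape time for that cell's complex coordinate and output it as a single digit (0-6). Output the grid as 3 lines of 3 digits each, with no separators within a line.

Answer: 342
566
666

Derivation:
(row=0, col=0): c = -1.1000 + 1.1200i → escape time 3
(row=0, col=1): c = -0.3850 + 1.1200i → escape time 4
(row=0, col=2): c = 0.3300 + 1.1200i → escape time 2
(row=1, col=0): c = -1.1000 + 0.4550i → escape time 5
(row=1, col=1): c = -0.3850 + 0.4550i → escape time 6
(row=1, col=2): c = 0.3300 + 0.4550i → escape time 6
(row=2, col=0): c = -1.1000 + -0.2100i → escape time 6
(row=2, col=1): c = -0.3850 + -0.2100i → escape time 6
(row=2, col=2): c = 0.3300 + -0.2100i → escape time 6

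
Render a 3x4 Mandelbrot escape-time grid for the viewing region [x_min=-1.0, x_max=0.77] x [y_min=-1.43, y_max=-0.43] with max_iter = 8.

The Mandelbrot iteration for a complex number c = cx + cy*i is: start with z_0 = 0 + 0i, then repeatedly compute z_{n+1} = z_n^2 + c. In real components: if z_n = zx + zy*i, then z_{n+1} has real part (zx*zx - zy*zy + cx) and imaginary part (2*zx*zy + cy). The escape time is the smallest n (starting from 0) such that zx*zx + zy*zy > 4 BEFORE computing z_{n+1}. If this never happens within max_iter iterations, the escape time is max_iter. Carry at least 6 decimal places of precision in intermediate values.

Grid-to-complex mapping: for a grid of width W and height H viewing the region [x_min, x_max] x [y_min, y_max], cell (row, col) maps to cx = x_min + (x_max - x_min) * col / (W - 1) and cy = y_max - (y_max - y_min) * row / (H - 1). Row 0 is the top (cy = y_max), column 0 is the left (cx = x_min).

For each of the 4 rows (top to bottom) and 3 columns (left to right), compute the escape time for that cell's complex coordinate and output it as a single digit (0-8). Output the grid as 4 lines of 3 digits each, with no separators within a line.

(row=0, col=0): c = -1.0000 + -0.4300i → escape time 6
(row=0, col=1): c = -0.1150 + -0.4300i → escape time 8
(row=0, col=2): c = 0.7700 + -0.4300i → escape time 3
(row=1, col=0): c = -1.0000 + -0.7633i → escape time 3
(row=1, col=1): c = -0.1150 + -0.7633i → escape time 8
(row=1, col=2): c = 0.7700 + -0.7633i → escape time 2
(row=2, col=0): c = -1.0000 + -1.0967i → escape time 3
(row=2, col=1): c = -0.1150 + -1.0967i → escape time 5
(row=2, col=2): c = 0.7700 + -1.0967i → escape time 2
(row=3, col=0): c = -1.0000 + -1.4300i → escape time 2
(row=3, col=1): c = -0.1150 + -1.4300i → escape time 2
(row=3, col=2): c = 0.7700 + -1.4300i → escape time 2

Answer: 683
382
352
222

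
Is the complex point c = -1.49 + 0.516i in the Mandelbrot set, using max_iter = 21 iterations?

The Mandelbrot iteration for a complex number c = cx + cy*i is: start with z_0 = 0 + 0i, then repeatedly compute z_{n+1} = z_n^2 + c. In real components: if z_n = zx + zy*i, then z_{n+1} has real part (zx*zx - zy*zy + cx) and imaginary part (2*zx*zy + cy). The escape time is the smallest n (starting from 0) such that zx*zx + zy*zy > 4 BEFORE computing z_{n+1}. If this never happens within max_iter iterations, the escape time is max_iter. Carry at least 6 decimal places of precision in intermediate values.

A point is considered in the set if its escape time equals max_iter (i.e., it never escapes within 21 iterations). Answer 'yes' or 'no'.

Answer: no

Derivation:
z_0 = 0 + 0i, c = -1.4900 + 0.5160i
Iter 1: z = -1.4900 + 0.5160i, |z|^2 = 2.4864
Iter 2: z = 0.4638 + -1.0217i, |z|^2 = 1.2590
Iter 3: z = -2.3187 + -0.4318i, |z|^2 = 5.5627
Escaped at iteration 3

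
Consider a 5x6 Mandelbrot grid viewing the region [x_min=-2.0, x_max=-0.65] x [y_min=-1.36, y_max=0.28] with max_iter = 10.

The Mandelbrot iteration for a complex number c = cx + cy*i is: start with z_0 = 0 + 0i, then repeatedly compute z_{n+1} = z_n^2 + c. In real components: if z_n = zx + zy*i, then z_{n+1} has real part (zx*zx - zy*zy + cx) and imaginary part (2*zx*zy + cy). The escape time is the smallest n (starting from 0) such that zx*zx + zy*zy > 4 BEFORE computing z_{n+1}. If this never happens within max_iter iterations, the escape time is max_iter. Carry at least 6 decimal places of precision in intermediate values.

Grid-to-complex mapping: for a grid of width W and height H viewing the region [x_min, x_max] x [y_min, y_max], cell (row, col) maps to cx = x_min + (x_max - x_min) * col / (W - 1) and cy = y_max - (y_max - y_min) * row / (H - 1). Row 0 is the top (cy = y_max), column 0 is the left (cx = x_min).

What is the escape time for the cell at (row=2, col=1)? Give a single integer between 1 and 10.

z_0 = 0 + 0i, c = -1.6625 + -0.3760i
Iter 1: z = -1.6625 + -0.3760i, |z|^2 = 2.9053
Iter 2: z = 0.9600 + 0.8742i, |z|^2 = 1.6859
Iter 3: z = -1.5051 + 1.3025i, |z|^2 = 3.9618
Iter 4: z = -1.0938 + -4.2968i, |z|^2 = 19.6585
Escaped at iteration 4

Answer: 4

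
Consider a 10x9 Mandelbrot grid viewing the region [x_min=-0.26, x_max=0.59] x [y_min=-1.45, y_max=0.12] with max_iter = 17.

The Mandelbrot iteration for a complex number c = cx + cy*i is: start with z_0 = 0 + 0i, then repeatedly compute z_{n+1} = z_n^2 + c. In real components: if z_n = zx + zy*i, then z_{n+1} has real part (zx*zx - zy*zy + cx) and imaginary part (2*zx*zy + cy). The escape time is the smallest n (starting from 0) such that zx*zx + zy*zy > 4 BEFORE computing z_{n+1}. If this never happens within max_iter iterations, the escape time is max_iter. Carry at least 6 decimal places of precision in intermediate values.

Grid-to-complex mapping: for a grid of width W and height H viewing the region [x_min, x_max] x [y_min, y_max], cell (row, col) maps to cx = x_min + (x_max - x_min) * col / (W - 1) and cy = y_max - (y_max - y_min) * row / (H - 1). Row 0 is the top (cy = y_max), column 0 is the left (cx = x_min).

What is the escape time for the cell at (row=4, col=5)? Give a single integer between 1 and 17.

z_0 = 0 + 0i, c = 0.2122 + -0.6650i
Iter 1: z = 0.2122 + -0.6650i, |z|^2 = 0.4873
Iter 2: z = -0.1850 + -0.9473i, |z|^2 = 0.9315
Iter 3: z = -0.6509 + -0.3146i, |z|^2 = 0.5226
Iter 4: z = 0.5369 + -0.2555i, |z|^2 = 0.3535
Iter 5: z = 0.4352 + -0.9393i, |z|^2 = 1.0718
Iter 6: z = -0.4808 + -1.4826i, |z|^2 = 2.4291
Iter 7: z = -1.7546 + 0.7605i, |z|^2 = 3.6572
Iter 8: z = 2.7126 + -3.3340i, |z|^2 = 18.4733
Escaped at iteration 8

Answer: 8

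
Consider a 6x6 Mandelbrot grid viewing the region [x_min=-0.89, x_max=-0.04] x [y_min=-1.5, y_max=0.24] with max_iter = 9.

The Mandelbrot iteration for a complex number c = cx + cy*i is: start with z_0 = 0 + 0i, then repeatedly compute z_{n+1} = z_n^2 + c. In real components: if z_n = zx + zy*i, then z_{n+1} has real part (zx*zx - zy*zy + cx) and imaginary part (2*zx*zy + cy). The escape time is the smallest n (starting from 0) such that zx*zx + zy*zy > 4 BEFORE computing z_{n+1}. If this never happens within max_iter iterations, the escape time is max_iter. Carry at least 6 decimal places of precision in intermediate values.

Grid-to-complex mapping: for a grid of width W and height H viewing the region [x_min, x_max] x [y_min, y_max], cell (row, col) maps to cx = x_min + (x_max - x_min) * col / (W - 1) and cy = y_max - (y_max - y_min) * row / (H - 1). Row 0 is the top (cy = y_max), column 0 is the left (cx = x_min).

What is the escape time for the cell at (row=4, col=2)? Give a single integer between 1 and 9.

z_0 = 0 + 0i, c = -0.5500 + -1.1520i
Iter 1: z = -0.5500 + -1.1520i, |z|^2 = 1.6296
Iter 2: z = -1.5746 + 0.1152i, |z|^2 = 2.4926
Iter 3: z = 1.9161 + -1.5148i, |z|^2 = 5.9660
Escaped at iteration 3

Answer: 3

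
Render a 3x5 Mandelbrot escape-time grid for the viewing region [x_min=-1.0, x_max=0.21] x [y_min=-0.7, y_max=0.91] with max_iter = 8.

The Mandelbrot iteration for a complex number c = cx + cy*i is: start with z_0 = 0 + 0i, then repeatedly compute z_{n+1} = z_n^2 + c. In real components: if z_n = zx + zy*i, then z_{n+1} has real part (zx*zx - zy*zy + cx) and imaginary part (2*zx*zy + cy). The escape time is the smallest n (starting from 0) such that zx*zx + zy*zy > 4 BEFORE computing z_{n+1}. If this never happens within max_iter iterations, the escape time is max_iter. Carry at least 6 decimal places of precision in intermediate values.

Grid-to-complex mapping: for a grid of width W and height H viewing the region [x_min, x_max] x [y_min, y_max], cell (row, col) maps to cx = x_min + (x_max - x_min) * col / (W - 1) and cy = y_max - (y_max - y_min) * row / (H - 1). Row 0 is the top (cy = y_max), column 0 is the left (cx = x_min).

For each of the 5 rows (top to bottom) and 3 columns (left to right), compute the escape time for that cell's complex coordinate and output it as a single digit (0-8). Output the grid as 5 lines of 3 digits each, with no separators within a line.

Answer: 354
588
888
888
486

Derivation:
(row=0, col=0): c = -1.0000 + 0.9100i → escape time 3
(row=0, col=1): c = -0.3950 + 0.9100i → escape time 5
(row=0, col=2): c = 0.2100 + 0.9100i → escape time 4
(row=1, col=0): c = -1.0000 + 0.5075i → escape time 5
(row=1, col=1): c = -0.3950 + 0.5075i → escape time 8
(row=1, col=2): c = 0.2100 + 0.5075i → escape time 8
(row=2, col=0): c = -1.0000 + 0.1050i → escape time 8
(row=2, col=1): c = -0.3950 + 0.1050i → escape time 8
(row=2, col=2): c = 0.2100 + 0.1050i → escape time 8
(row=3, col=0): c = -1.0000 + -0.2975i → escape time 8
(row=3, col=1): c = -0.3950 + -0.2975i → escape time 8
(row=3, col=2): c = 0.2100 + -0.2975i → escape time 8
(row=4, col=0): c = -1.0000 + -0.7000i → escape time 4
(row=4, col=1): c = -0.3950 + -0.7000i → escape time 8
(row=4, col=2): c = 0.2100 + -0.7000i → escape time 6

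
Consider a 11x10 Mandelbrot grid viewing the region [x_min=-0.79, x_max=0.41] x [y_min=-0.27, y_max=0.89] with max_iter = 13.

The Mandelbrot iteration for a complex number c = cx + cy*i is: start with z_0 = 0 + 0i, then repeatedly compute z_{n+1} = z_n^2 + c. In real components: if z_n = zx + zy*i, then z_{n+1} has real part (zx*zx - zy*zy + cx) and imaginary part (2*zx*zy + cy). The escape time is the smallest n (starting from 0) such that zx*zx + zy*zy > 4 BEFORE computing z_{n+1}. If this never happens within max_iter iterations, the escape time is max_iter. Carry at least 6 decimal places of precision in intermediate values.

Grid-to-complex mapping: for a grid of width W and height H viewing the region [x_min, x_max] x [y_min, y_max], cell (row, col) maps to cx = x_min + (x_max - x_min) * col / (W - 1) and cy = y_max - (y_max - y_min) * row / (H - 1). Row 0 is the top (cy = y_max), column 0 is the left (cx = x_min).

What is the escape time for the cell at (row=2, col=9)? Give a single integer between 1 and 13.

Answer: 9

Derivation:
z_0 = 0 + 0i, c = 0.2900 + 0.6322i
Iter 1: z = 0.2900 + 0.6322i, |z|^2 = 0.4838
Iter 2: z = -0.0256 + 0.9989i, |z|^2 = 0.9985
Iter 3: z = -0.7072 + 0.5811i, |z|^2 = 0.8377
Iter 4: z = 0.4524 + -0.1896i, |z|^2 = 0.2407
Iter 5: z = 0.4588 + 0.4607i, |z|^2 = 0.4227
Iter 6: z = 0.2883 + 1.0549i, |z|^2 = 1.1959
Iter 7: z = -0.7397 + 1.2404i, |z|^2 = 2.0857
Iter 8: z = -0.7014 + -1.2027i, |z|^2 = 1.9385
Iter 9: z = -0.6646 + 2.3195i, |z|^2 = 5.8215
Escaped at iteration 9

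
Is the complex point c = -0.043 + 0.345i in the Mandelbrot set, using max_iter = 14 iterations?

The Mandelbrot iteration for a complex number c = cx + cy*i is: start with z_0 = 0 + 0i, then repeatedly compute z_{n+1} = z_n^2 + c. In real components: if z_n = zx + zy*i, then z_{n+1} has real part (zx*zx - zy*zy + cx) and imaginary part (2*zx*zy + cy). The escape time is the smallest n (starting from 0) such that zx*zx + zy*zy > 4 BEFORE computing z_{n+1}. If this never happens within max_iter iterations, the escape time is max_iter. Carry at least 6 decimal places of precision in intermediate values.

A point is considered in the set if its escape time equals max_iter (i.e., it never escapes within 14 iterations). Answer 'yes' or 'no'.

z_0 = 0 + 0i, c = -0.0430 + 0.3450i
Iter 1: z = -0.0430 + 0.3450i, |z|^2 = 0.1209
Iter 2: z = -0.1602 + 0.3153i, |z|^2 = 0.1251
Iter 3: z = -0.1168 + 0.2440i, |z|^2 = 0.0732
Iter 4: z = -0.0889 + 0.2880i, |z|^2 = 0.0909
Iter 5: z = -0.1181 + 0.2938i, |z|^2 = 0.1003
Iter 6: z = -0.1154 + 0.2756i, |z|^2 = 0.0893
Iter 7: z = -0.1057 + 0.2814i, |z|^2 = 0.0903
Iter 8: z = -0.1110 + 0.2855i, |z|^2 = 0.0939
Iter 9: z = -0.1122 + 0.2816i, |z|^2 = 0.0919
Iter 10: z = -0.1097 + 0.2818i, |z|^2 = 0.0915
Iter 11: z = -0.1104 + 0.2832i, |z|^2 = 0.0924
Iter 12: z = -0.1110 + 0.2825i, |z|^2 = 0.0921
Iter 13: z = -0.1105 + 0.2823i, |z|^2 = 0.0919
Did not escape in 14 iterations → in set

Answer: yes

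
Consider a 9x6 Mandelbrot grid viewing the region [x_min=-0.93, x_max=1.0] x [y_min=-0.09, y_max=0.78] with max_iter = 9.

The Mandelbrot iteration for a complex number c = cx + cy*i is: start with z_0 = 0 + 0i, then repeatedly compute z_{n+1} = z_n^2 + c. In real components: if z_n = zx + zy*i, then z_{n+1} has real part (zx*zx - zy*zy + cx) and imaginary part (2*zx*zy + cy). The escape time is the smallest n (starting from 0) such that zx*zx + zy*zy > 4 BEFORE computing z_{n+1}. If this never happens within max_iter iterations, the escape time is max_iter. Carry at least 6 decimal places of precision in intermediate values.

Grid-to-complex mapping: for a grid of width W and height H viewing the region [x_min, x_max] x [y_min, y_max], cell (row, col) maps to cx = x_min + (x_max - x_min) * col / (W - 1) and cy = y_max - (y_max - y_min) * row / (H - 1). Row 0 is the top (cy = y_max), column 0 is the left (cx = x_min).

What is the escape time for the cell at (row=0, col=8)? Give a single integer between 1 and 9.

z_0 = 0 + 0i, c = 1.0000 + 0.7800i
Iter 1: z = 1.0000 + 0.7800i, |z|^2 = 1.6084
Iter 2: z = 1.3916 + 2.3400i, |z|^2 = 7.4122
Escaped at iteration 2

Answer: 2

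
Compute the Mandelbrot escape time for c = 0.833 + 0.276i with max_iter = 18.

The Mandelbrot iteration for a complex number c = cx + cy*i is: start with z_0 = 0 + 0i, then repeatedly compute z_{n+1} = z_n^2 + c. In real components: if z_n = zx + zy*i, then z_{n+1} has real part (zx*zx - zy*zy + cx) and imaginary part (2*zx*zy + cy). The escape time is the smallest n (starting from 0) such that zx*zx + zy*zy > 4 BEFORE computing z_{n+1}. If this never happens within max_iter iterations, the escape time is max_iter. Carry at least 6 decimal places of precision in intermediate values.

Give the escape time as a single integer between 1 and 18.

Answer: 3

Derivation:
z_0 = 0 + 0i, c = 0.8330 + 0.2760i
Iter 1: z = 0.8330 + 0.2760i, |z|^2 = 0.7701
Iter 2: z = 1.4507 + 0.7358i, |z|^2 = 2.6460
Iter 3: z = 2.3961 + 2.4109i, |z|^2 = 11.5540
Escaped at iteration 3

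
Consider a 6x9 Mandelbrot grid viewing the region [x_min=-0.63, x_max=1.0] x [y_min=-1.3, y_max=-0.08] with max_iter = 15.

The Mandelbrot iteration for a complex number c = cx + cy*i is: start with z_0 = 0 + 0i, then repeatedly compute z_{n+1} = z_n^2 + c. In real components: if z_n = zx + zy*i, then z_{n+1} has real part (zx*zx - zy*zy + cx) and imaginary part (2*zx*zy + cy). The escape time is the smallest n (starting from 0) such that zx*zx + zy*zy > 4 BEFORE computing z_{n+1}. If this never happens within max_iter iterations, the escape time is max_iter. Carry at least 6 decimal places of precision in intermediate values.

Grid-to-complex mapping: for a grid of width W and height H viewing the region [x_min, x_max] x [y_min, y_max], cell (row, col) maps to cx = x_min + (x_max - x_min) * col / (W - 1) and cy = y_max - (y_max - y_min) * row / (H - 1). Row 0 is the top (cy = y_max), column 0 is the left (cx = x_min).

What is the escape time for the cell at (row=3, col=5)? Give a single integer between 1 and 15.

z_0 = 0 + 0i, c = 1.0000 + -0.5375i
Iter 1: z = 1.0000 + -0.5375i, |z|^2 = 1.2889
Iter 2: z = 1.7111 + -1.6125i, |z|^2 = 5.5280
Escaped at iteration 2

Answer: 2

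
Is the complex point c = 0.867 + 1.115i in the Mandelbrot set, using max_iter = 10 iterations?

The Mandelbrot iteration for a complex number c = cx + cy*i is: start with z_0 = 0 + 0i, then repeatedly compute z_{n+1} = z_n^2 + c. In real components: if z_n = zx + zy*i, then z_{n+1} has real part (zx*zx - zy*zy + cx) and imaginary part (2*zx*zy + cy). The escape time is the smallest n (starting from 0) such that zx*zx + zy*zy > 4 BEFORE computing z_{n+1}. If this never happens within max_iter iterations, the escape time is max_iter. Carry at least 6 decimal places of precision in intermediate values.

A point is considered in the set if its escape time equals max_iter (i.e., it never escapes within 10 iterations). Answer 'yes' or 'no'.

z_0 = 0 + 0i, c = 0.8670 + 1.1150i
Iter 1: z = 0.8670 + 1.1150i, |z|^2 = 1.9949
Iter 2: z = 0.3755 + 3.0484i, |z|^2 = 9.4338
Escaped at iteration 2

Answer: no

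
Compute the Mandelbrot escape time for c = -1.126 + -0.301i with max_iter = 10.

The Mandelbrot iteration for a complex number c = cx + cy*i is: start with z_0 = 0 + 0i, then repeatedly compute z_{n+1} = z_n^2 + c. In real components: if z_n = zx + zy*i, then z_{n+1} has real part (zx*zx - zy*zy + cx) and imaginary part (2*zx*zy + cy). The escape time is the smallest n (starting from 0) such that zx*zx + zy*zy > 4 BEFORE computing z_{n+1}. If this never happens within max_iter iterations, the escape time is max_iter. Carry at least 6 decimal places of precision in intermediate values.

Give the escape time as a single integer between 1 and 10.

Answer: 10

Derivation:
z_0 = 0 + 0i, c = -1.1260 + -0.3010i
Iter 1: z = -1.1260 + -0.3010i, |z|^2 = 1.3585
Iter 2: z = 0.0513 + 0.3769i, |z|^2 = 0.1446
Iter 3: z = -1.2654 + -0.2624i, |z|^2 = 1.6700
Iter 4: z = 0.4064 + 0.3630i, |z|^2 = 0.2969
Iter 5: z = -1.0926 + -0.0060i, |z|^2 = 1.1938
Iter 6: z = 0.0677 + -0.2879i, |z|^2 = 0.0875
Iter 7: z = -1.2043 + -0.3400i, |z|^2 = 1.5659
Iter 8: z = 0.2087 + 0.5179i, |z|^2 = 0.3118
Iter 9: z = -1.3507 + -0.0848i, |z|^2 = 1.8315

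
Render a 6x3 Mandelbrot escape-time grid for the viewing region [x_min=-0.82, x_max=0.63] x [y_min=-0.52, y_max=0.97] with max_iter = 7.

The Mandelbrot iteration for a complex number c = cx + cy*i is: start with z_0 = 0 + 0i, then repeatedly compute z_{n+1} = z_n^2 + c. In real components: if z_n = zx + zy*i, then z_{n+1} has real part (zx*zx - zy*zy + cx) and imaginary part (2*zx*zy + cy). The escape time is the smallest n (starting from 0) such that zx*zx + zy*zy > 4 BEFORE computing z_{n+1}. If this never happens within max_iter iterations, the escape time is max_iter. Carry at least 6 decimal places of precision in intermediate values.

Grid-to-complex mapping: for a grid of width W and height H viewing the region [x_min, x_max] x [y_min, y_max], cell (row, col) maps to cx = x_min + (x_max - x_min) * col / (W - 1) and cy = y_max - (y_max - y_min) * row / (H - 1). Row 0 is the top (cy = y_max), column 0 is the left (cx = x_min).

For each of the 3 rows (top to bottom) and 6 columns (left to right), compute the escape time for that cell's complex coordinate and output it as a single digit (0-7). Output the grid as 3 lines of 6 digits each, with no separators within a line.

(row=0, col=0): c = -0.8200 + 0.9700i → escape time 3
(row=0, col=1): c = -0.5300 + 0.9700i → escape time 4
(row=0, col=2): c = -0.2400 + 0.9700i → escape time 6
(row=0, col=3): c = 0.0500 + 0.9700i → escape time 5
(row=0, col=4): c = 0.3400 + 0.9700i → escape time 3
(row=0, col=5): c = 0.6300 + 0.9700i → escape time 2
(row=1, col=0): c = -0.8200 + 0.2250i → escape time 7
(row=1, col=1): c = -0.5300 + 0.2250i → escape time 7
(row=1, col=2): c = -0.2400 + 0.2250i → escape time 7
(row=1, col=3): c = 0.0500 + 0.2250i → escape time 7
(row=1, col=4): c = 0.3400 + 0.2250i → escape time 7
(row=1, col=5): c = 0.6300 + 0.2250i → escape time 4
(row=2, col=0): c = -0.8200 + -0.5200i → escape time 6
(row=2, col=1): c = -0.5300 + -0.5200i → escape time 7
(row=2, col=2): c = -0.2400 + -0.5200i → escape time 7
(row=2, col=3): c = 0.0500 + -0.5200i → escape time 7
(row=2, col=4): c = 0.3400 + -0.5200i → escape time 7
(row=2, col=5): c = 0.6300 + -0.5200i → escape time 3

Answer: 346532
777774
677773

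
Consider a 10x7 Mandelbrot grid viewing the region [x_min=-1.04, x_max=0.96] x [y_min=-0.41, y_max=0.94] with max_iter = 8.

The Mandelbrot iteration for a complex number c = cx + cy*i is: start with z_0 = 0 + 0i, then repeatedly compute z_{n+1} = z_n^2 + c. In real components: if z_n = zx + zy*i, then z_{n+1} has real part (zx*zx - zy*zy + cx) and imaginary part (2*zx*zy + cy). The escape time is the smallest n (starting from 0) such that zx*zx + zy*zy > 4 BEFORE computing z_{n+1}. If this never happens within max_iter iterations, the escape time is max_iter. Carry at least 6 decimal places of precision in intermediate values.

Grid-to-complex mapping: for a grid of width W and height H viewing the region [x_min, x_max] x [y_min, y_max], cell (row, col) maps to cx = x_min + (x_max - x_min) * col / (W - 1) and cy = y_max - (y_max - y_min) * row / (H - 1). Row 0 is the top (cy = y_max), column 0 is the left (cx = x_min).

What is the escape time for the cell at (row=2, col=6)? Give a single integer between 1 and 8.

z_0 = 0 + 0i, c = 0.2933 + 0.4900i
Iter 1: z = 0.2933 + 0.4900i, |z|^2 = 0.3261
Iter 2: z = 0.1393 + 0.7775i, |z|^2 = 0.6239
Iter 3: z = -0.2917 + 0.7066i, |z|^2 = 0.5843
Iter 4: z = -0.1208 + 0.0778i, |z|^2 = 0.0206
Iter 5: z = 0.3019 + 0.4712i, |z|^2 = 0.3132
Iter 6: z = 0.1624 + 0.7745i, |z|^2 = 0.6262
Iter 7: z = -0.2801 + 0.7416i, |z|^2 = 0.6284

Answer: 8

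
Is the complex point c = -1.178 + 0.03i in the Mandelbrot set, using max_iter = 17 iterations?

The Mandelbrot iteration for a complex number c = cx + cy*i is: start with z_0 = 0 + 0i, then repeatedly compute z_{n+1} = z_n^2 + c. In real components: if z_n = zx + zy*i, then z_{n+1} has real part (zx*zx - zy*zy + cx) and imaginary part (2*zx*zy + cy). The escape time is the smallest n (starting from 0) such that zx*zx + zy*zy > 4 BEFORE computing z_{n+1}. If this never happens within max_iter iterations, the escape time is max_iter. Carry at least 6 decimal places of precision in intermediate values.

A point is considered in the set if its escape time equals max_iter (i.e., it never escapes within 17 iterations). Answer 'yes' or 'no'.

z_0 = 0 + 0i, c = -1.1780 + 0.0300i
Iter 1: z = -1.1780 + 0.0300i, |z|^2 = 1.3886
Iter 2: z = 0.2088 + -0.0407i, |z|^2 = 0.0452
Iter 3: z = -1.1361 + 0.0130i, |z|^2 = 1.2908
Iter 4: z = 0.1125 + 0.0004i, |z|^2 = 0.0127
Iter 5: z = -1.1654 + 0.0301i, |z|^2 = 1.3589
Iter 6: z = 0.1791 + -0.0401i, |z|^2 = 0.0337
Iter 7: z = -1.1475 + 0.0156i, |z|^2 = 1.3171
Iter 8: z = 0.1386 + -0.0058i, |z|^2 = 0.0192
Iter 9: z = -1.1588 + 0.0284i, |z|^2 = 1.3437
Iter 10: z = 0.1641 + -0.0358i, |z|^2 = 0.0282
Iter 11: z = -1.1524 + 0.0183i, |z|^2 = 1.3283
Iter 12: z = 0.1496 + -0.0121i, |z|^2 = 0.0225
Iter 13: z = -1.1558 + 0.0264i, |z|^2 = 1.3365
Iter 14: z = 0.1571 + -0.0310i, |z|^2 = 0.0256
Iter 15: z = -1.1543 + 0.0203i, |z|^2 = 1.3328
Iter 16: z = 0.1539 + -0.0168i, |z|^2 = 0.0240
Did not escape in 17 iterations → in set

Answer: yes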